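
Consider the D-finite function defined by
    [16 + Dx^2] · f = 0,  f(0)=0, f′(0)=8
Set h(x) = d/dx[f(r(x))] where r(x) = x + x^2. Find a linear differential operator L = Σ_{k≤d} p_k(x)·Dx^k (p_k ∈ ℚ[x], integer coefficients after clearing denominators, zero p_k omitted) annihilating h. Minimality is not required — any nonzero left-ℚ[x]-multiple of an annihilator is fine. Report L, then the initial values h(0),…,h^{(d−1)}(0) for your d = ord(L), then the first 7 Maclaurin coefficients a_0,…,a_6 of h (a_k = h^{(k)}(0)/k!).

L = (28 + 128·x + 384·x^2 + 512·x^3 + 256·x^4) + (-6 - 12·x)·Dx + (1 + 4·x + 4·x^2)·Dx^2  (order 2).
h: a_k = 8, 16, -64, -256, -704/3, 384, 51712/45, …
ICs: h(0) = 8, h′(0) = 16.

f: a_k = 0, 8, 0, -64/3, 0, 256/15, 0, …
h₀=f(r): pull back L_f along r ⇒ L₀.
Differentiate: ansatz ord ≤ ord L₀ ⇒ L.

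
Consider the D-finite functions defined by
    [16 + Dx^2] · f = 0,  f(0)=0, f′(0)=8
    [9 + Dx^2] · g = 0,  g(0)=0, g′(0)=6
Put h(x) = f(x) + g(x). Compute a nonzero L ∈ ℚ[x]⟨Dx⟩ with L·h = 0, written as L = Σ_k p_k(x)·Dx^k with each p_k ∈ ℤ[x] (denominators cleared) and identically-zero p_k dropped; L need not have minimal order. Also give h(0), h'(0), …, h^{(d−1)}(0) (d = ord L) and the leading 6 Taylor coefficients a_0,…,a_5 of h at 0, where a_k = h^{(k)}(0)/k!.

f: a_k = 0, 8, 0, -64/3, 0, 256/15, …
g: a_k = 0, 6, 0, -9, 0, 81/20, …
Weyl lclm of L_f,L_g ⇒ L₀ (ord ≤ 4).
L = 144 + 25·Dx^2 + Dx^4  (order 4).
h: a_k = 0, 14, 0, -91/3, 0, 1267/60, …
ICs: h(0) = 0, h′(0) = 14, h′′(0) = 0, h′′′(0) = -182.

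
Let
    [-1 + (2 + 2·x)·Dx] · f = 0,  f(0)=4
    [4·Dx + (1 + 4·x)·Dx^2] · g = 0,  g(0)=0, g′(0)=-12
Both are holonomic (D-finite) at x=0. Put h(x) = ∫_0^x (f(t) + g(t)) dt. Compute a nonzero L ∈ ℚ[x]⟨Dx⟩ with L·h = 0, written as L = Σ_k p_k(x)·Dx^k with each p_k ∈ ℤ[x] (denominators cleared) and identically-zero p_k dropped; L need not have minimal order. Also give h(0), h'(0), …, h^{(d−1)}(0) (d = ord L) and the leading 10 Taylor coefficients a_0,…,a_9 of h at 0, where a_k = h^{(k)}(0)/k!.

L = (52 + 16·x)·Dx^2 + (125 + 232·x + 80·x^2)·Dx^3 + (14 + 78·x + 96·x^2 + 32·x^3)·Dx^4  (order 4).
h: a_k = 0, 4, -5, 47/6, -255/16, 6139/160, -196573/1920, 524267/1792, -25165593/28672, 67108721/24576, …
ICs: h(0) = 0, h′(0) = 4, h′′(0) = -10, h′′′(0) = 47.

f: a_k = 4, 2, -1/2, 1/4, -5/32, 7/64, -21/256, 33/512, -429/8192, 715/16384, …
g: a_k = 0, -12, 24, -64, 192, -3072/5, 2048, -49152/7, 24576, -262144/3, …
Weyl lclm of L_f,L_g ⇒ L₀ (ord ≤ 3).
∫: right-multiply L₀ by Dx.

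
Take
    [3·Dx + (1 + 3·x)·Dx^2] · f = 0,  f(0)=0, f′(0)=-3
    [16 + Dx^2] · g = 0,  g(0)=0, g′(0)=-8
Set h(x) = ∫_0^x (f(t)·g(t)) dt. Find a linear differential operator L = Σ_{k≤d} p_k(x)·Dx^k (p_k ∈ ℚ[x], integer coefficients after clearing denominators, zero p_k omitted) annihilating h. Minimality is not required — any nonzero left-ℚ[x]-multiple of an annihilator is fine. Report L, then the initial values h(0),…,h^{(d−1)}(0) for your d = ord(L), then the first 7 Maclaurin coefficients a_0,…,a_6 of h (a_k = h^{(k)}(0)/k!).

f: a_k = 0, -3, 9/2, -9, 81/4, -243/5, 243/2, …
g: a_k = 0, -8, 0, 64/3, 0, -256/15, 0, …
Product ⇒ symmetric product L₀, ord ≤ 4.
Integrate: L := L₀·Dx.
L = (2272 + 127488·x + 781056·x^2 + 1769472·x^3 + 1327104·x^4)·Dx + (4416 + 50112·x + 165888·x^2 + 165888·x^3)·Dx^2 + (1022 + 19392·x + 102816·x^2 + 221184·x^3 + 165888·x^4)·Dx^3 + (276 + 3132·x + 10368·x^2 + 10368·x^3)·Dx^4 + (55 + 714·x + 3375·x^2 + 6912·x^3 + 5184·x^4)·Dx^5  (order 5).
h: a_k = 0, 0, 0, 8, -9, 8/5, -11, …
ICs: h(0) = 0, h′(0) = 0, h′′(0) = 0, h′′′(0) = 48, h′′′′(0) = -216.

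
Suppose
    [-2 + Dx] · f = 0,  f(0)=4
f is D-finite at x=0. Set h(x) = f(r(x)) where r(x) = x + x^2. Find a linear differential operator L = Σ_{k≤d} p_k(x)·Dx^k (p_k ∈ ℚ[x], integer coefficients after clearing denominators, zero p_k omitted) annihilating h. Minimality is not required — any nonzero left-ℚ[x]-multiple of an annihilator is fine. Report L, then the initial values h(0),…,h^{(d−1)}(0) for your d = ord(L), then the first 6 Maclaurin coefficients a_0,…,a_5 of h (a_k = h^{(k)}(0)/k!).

L = (-2 - 4·x) + Dx  (order 1).
h: a_k = 4, 8, 16, 64/3, 80/3, 416/15, …
ICs: h(0) = 4.

f: a_k = 4, 8, 8, 16/3, 8/3, 16/15, …
Substitute x→r, Dx→(1/r')Dx; clear ⇒ L₀.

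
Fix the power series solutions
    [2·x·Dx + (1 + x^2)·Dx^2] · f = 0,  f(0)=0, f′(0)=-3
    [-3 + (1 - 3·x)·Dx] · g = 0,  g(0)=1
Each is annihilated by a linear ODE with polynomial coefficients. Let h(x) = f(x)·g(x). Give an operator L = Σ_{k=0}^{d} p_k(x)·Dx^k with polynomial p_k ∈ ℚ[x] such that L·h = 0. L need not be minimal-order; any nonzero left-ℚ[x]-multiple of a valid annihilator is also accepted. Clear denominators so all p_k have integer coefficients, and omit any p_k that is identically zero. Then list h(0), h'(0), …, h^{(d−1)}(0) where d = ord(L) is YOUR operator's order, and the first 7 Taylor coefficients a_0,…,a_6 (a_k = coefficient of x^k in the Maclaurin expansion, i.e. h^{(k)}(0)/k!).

f: a_k = 0, -3, 0, 1, 0, -3/5, 0, …
g: a_k = 1, 3, 9, 27, 81, 243, 729, …
f·g: L₀ = L_f ⊗_s L_g, ord ≤ 2·1.
L = 6·x + (6 - 2·x + 12·x^2)·Dx + (-1 + 3·x - x^2 + 3·x^3)·Dx^2  (order 2).
h: a_k = 0, -3, -9, -26, -78, -1173/5, -3519/5, …
ICs: h(0) = 0, h′(0) = -3.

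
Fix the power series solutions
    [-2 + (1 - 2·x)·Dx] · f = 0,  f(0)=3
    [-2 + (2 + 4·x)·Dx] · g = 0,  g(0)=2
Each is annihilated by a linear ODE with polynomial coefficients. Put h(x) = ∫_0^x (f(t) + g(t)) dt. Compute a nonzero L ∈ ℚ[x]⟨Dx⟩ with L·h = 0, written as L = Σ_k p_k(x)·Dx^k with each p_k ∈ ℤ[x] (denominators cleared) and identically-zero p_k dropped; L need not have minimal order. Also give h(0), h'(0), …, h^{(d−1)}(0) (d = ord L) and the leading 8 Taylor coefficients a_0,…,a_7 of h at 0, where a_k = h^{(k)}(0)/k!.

L = (-10 - 12·x)·Dx + (9 + 28·x + 36·x^2)·Dx^2 + (-1 - 6·x + 4·x^2 + 24·x^3)·Dx^3  (order 3).
h: a_k = 0, 5, 4, 11/3, 25/4, 187/20, 391/24, 1515/56, …
ICs: h(0) = 0, h′(0) = 5, h′′(0) = 8.

f: a_k = 3, 6, 12, 24, 48, 96, 192, 384, …
g: a_k = 2, 2, -1, 1, -5/4, 7/4, -21/8, 33/8, …
L₀ := lclm(L_f,L_g); ord L₀ ≤ 1+1.
h=∫h₀ ⇒ L = L₀·Dx.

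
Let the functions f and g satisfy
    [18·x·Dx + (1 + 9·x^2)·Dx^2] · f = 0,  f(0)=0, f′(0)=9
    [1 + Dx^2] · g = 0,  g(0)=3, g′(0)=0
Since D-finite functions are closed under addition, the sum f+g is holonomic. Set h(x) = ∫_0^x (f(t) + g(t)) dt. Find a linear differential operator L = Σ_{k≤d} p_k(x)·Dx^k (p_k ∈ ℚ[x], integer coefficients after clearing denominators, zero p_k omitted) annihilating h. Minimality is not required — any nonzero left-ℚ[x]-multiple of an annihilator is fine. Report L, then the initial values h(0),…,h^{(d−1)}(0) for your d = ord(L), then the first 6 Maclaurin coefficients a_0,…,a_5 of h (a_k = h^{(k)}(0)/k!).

L = (-1926·x + 17820·x^3 + 1458·x^5)·Dx^2 + (-17 + 351·x^2 + 4617·x^4 + 729·x^6)·Dx^3 + (-1926·x + 17820·x^3 + 1458·x^5)·Dx^4 + (-17 + 351·x^2 + 4617·x^4 + 729·x^6)·Dx^5  (order 5).
h: a_k = 0, 3, 9/2, -1/2, -27/4, 1/40, …
ICs: h(0) = 0, h′(0) = 3, h′′(0) = 9, h′′′(0) = -3, h′′′′(0) = -162.

f: a_k = 0, 9, 0, -27, 0, 729/5, …
g: a_k = 3, 0, -3/2, 0, 1/8, 0, …
Weyl lclm of L_f,L_g ⇒ L₀ (ord ≤ 4).
∫: right-multiply L₀ by Dx.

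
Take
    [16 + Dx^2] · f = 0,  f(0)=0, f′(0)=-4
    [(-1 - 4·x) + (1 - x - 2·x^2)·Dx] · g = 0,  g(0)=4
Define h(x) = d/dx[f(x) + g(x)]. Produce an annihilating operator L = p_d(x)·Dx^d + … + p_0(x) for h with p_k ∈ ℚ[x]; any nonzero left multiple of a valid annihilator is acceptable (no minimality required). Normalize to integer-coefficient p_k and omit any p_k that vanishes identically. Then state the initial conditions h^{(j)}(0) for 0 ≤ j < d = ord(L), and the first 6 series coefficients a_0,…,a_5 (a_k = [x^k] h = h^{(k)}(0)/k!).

L = (2880 + 9600·x + 20736·x^2 + 7680·x^3 + 15360·x^4 + 18432·x^5 + 12288·x^6) + (-368 - 1040·x + 2400·x^2 + 2048·x^3 - 2560·x^4 + 1536·x^5 + 7168·x^6 + 4096·x^7)·Dx + (180 + 600·x + 1296·x^2 + 480·x^3 + 960·x^4 + 1152·x^5 + 768·x^6)·Dx^2 + (-23 - 65·x + 150·x^2 + 128·x^3 - 160·x^4 + 96·x^5 + 448·x^6 + 256·x^7)·Dx^3  (order 3).
h: a_k = 0, 24, 92, 176, 1132/3, 1032, …
ICs: h(0) = 0, h′(0) = 24, h′′(0) = 184.

f: a_k = 0, -4, 0, 32/3, 0, -128/15, …
g: a_k = 4, 4, 12, 20, 44, 84, …
Weyl lclm of L_f,L_g ⇒ L₀ (ord ≤ 3).
Differentiate: ansatz ord ≤ ord L₀ ⇒ L.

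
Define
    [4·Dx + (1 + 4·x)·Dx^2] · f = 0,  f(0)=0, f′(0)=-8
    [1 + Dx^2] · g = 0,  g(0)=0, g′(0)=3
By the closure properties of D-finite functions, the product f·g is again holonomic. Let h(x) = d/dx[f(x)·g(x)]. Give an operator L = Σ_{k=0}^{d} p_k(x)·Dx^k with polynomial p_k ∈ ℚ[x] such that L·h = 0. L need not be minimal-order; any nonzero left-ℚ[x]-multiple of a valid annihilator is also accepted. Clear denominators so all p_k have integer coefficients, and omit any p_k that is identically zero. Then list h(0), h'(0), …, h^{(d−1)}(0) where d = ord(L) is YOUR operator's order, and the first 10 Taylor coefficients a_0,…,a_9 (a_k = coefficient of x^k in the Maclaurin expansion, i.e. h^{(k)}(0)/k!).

L = (-12355 - 1064·x - 6288·x^2 - 16128·x^3 - 13568·x^4 + 6144·x^5 + 4096·x^6) + (-3384 - 15968·x - 14080·x^2 - 15360·x^3 + 10240·x^4 + 8192·x^5)·Dx + (-12502 - 2384·x - 10016·x^2 - 19968·x^3 - 14848·x^4 + 12288·x^5 + 8192·x^6)·Dx^2 + (-3384 - 15968·x - 14080·x^2 - 15360·x^3 + 10240·x^4 + 8192·x^5)·Dx^3 + (-147 - 1320·x - 3728·x^2 - 3840·x^3 - 1280·x^4 + 6144·x^5 + 4096·x^6)·Dx^4  (order 4).
h: a_k = 0, -48, 144, -496, 1880, -7246, 141134/5, -2325068/21, 3053769/7, -1862268947/1080, …
ICs: h(0) = 0, h′(0) = -48, h′′(0) = 288, h′′′(0) = -2976.

f: a_k = 0, -8, 16, -128/3, 128, -2048/5, 4096/3, -32768/7, 16384, -524288/9, …
g: a_k = 0, 3, 0, -1/2, 0, 1/40, 0, -1/1680, 0, 1/120960, …
h₀=f·g: eliminate ⇒ L₀, order ≤ 2·2.
Differentiate: ansatz ord ≤ ord L₀ ⇒ L.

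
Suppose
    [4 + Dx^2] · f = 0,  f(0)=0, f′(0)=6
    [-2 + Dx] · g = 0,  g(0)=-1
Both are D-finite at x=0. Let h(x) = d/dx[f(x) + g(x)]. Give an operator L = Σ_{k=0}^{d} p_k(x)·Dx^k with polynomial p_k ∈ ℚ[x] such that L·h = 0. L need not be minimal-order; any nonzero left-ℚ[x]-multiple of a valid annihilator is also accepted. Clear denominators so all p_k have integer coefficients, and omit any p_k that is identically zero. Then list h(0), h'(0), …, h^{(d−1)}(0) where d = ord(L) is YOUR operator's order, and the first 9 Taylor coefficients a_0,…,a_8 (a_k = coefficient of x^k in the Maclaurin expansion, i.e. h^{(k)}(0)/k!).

L = 8 - 4·Dx + 2·Dx^2 - Dx^3  (order 3).
h: a_k = 4, -4, -16, -8/3, 8/3, -8/15, -32/45, -16/315, 8/315, …
ICs: h(0) = 4, h′(0) = -4, h′′(0) = -32.

f: a_k = 0, 6, 0, -4, 0, 4/5, 0, -8/105, 0, …
g: a_k = -1, -2, -2, -4/3, -2/3, -4/15, -4/45, -8/315, -2/315, …
Weyl lclm of L_f,L_g ⇒ L₀ (ord ≤ 3).
Derive L from L₀ (diff closure).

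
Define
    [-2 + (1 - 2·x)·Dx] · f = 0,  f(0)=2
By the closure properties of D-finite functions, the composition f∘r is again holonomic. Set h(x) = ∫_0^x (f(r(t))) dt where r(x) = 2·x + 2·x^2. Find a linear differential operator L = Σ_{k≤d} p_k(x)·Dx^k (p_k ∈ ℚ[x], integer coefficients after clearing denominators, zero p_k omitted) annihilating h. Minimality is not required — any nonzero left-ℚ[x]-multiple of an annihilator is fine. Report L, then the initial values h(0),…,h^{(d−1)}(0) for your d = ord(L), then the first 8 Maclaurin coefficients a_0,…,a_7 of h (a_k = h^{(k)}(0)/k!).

f: a_k = 2, 4, 8, 16, 32, 64, 128, 256, …
h₀=f(r): pull back L_f along r ⇒ L₀.
h=∫h₀ ⇒ L = L₀·Dx.
L = (4 + 8·x)·Dx + (-1 + 4·x + 4·x^2)·Dx^2  (order 2).
h: a_k = 0, 2, 4, 40/3, 48, 928/5, 2240/3, 21632/7, …
ICs: h(0) = 0, h′(0) = 2.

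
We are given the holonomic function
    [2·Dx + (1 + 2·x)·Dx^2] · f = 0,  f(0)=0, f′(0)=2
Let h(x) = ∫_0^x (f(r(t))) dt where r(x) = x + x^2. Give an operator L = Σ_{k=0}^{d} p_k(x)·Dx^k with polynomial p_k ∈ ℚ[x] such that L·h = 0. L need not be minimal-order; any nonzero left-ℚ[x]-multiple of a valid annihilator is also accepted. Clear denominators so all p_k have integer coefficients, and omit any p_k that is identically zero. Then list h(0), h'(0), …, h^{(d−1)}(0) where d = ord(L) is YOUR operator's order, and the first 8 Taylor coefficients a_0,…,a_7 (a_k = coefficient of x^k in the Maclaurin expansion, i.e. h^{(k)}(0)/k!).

f: a_k = 0, 2, -2, 8/3, -4, 32/5, -32/3, 128/7, …
Substitute x→r, Dx→(1/r')Dx; clear ⇒ L₀.
Integrate: L := L₀·Dx.
L = (4·x + 4·x^2)·Dx^2 + (1 + 4·x + 6·x^2 + 4·x^3)·Dx^3  (order 3).
h: a_k = 0, 0, 1, 0, -1/3, 2/5, -4/15, 0, …
ICs: h(0) = 0, h′(0) = 0, h′′(0) = 2.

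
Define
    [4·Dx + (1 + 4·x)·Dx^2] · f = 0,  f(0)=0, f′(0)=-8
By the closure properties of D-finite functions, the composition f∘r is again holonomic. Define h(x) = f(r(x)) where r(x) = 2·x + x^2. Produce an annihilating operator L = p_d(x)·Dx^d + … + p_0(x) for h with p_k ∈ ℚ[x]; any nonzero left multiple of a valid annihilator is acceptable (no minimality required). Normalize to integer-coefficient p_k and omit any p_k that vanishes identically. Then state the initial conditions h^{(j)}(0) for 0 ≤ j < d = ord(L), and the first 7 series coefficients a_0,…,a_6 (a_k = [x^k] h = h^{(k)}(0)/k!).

L = (7 + 8·x + 4·x^2)·Dx + (1 + 9·x + 12·x^2 + 4·x^3)·Dx^2  (order 2).
h: a_k = 0, -16, 56, -832/3, 1552, -46336/5, 172928/3, …
ICs: h(0) = 0, h′(0) = -16.

f: a_k = 0, -8, 16, -128/3, 128, -2048/5, 4096/3, …
f∘r: x↦r, Dx↦Dx/r' in L_f ⇒ L₀.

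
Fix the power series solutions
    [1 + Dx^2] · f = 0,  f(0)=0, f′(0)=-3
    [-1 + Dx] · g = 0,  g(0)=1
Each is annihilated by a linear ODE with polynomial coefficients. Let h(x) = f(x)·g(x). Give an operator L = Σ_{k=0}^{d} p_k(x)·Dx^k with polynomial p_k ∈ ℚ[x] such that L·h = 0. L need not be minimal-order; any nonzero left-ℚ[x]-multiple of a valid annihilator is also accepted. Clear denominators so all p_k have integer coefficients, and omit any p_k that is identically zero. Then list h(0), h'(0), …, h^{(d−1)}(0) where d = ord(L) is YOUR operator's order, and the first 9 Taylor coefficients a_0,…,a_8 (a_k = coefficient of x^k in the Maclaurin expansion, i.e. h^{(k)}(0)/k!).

L = 2 - 2·Dx + Dx^2  (order 2).
h: a_k = 0, -3, -3, -1, 0, 1/10, 1/30, 1/210, 0, …
ICs: h(0) = 0, h′(0) = -3.

f: a_k = 0, -3, 0, 1/2, 0, -1/40, 0, 1/1680, 0, …
g: a_k = 1, 1, 1/2, 1/6, 1/24, 1/120, 1/720, 1/5040, 1/40320, …
Sym-product of L_f,L_g gives L₀ (≤ ord 2).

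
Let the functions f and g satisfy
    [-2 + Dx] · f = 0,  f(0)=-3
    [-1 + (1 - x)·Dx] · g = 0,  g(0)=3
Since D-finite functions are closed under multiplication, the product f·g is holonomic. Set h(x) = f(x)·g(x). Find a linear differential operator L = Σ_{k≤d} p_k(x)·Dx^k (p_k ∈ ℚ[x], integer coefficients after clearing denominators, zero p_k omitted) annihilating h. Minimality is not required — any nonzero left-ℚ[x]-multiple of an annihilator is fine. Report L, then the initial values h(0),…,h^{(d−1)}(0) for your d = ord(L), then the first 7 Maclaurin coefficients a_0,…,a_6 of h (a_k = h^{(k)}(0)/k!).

L = (3 - 2·x) + (-1 + x)·Dx  (order 1).
h: a_k = -9, -27, -45, -57, -63, -327/5, -331/5, …
ICs: h(0) = -9.

f: a_k = -3, -6, -6, -4, -2, -4/5, -4/15, …
g: a_k = 3, 3, 3, 3, 3, 3, 3, …
h₀=f·g: eliminate ⇒ L₀, order ≤ 1·1.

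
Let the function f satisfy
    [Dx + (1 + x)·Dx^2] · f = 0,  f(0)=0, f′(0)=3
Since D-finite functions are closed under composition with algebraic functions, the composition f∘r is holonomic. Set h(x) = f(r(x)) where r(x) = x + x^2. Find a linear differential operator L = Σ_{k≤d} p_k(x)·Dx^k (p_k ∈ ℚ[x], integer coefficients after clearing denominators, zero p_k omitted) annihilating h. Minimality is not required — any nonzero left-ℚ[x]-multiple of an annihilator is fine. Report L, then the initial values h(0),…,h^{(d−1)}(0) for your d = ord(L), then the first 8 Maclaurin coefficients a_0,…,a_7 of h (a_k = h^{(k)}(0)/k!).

L = (-1 + 2·x + 2·x^2)·Dx + (1 + 3·x + 3·x^2 + 2·x^3)·Dx^2  (order 2).
h: a_k = 0, 3, 3/2, -2, 3/4, 3/5, -1, 3/7, …
ICs: h(0) = 0, h′(0) = 3.

f: a_k = 0, 3, -3/2, 1, -3/4, 3/5, -1/2, 3/7, …
Substitute x→r, Dx→(1/r')Dx; clear ⇒ L₀.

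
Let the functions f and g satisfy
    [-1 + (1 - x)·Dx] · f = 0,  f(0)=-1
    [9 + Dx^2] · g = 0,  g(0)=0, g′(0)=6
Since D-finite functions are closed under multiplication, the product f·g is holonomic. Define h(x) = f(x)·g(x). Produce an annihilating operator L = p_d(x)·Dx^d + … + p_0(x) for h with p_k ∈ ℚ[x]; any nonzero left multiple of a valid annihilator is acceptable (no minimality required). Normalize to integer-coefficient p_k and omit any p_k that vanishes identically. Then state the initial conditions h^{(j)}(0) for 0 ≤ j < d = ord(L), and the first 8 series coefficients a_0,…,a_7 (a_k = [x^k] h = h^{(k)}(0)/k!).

f: a_k = -1, -1, -1, -1, -1, -1, -1, -1, …
g: a_k = 0, 6, 0, -9, 0, 81/20, 0, -243/280, …
h₀=f·g: eliminate ⇒ L₀, order ≤ 1·2.
L = (-9 + 9·x) + 2·Dx + (-1 + x)·Dx^2  (order 2).
h: a_k = 0, -6, -6, 3, 3, -21/20, -21/20, -51/280, …
ICs: h(0) = 0, h′(0) = -6.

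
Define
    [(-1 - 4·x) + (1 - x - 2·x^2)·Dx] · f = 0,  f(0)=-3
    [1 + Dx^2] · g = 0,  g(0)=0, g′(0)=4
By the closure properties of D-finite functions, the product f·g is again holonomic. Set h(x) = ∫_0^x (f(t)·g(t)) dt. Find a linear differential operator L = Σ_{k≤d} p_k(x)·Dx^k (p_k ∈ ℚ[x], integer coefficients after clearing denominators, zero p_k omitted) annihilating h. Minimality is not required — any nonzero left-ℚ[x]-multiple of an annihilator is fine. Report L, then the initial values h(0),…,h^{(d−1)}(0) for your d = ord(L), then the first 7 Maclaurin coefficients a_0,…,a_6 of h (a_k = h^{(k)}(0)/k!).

L = (3 + x + 2·x^2)·Dx + (2 + 8·x)·Dx^2 + (-1 + x + 2·x^2)·Dx^3  (order 3).
h: a_k = 0, 0, -6, -4, -17/2, -58/5, -1261/60, …
ICs: h(0) = 0, h′(0) = 0, h′′(0) = -12.

f: a_k = -3, -3, -9, -15, -33, -63, -129, …
g: a_k = 0, 4, 0, -2/3, 0, 1/30, 0, …
h₀=f·g: eliminate ⇒ L₀, order ≤ 1·2.
Integrate: L := L₀·Dx.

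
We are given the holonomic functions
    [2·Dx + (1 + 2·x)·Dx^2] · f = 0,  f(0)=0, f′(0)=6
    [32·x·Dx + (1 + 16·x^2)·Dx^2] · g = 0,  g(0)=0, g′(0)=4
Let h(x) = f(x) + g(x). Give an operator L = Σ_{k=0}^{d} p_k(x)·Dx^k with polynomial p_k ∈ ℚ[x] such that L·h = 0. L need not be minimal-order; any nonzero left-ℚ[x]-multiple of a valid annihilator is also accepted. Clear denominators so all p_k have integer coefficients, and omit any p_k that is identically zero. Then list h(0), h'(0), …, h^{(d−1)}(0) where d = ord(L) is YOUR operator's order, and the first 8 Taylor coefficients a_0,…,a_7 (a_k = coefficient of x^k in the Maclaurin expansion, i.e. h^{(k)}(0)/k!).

L = (-32 - 192·x + 1536·x^2 + 1024·x^3)·Dx + (-20 - 64·x + 576·x^2 + 3072·x^3 + 2048·x^4)·Dx^2 + (-1 + 14·x + 32·x^2 + 256·x^3 + 768·x^4 + 512·x^5)·Dx^3  (order 3).
h: a_k = 0, 10, -6, -40/3, -12, 224, -32, -16000/7, …
ICs: h(0) = 0, h′(0) = 10, h′′(0) = -12.

f: a_k = 0, 6, -6, 8, -12, 96/5, -32, 384/7, …
g: a_k = 0, 4, 0, -64/3, 0, 1024/5, 0, -16384/7, …
h₀=f+g: left-lcm gives L₀, ord ≤ 4.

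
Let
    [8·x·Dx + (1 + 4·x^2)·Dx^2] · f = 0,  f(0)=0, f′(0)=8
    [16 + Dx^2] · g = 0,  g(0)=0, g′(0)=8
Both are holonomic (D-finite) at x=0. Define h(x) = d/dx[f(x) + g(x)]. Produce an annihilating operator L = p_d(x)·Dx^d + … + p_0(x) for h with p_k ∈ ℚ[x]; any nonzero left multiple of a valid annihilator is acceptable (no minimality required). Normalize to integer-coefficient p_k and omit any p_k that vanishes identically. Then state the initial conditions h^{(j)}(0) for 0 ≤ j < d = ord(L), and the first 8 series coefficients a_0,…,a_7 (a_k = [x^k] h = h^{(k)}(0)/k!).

L = (-512·x + 5120·x^3 + 4096·x^5) + (16 + 512·x^2 + 2304·x^4 + 2048·x^6)·Dx + (-32·x + 320·x^3 + 256·x^5)·Dx^2 + (1 + 32·x^2 + 144·x^4 + 128·x^6)·Dx^3  (order 3).
h: a_k = 16, 0, -96, 0, 640/3, 0, -25088/45, 0, …
ICs: h(0) = 16, h′(0) = 0, h′′(0) = -192.

f: a_k = 0, 8, 0, -32/3, 0, 128/5, 0, -512/7, …
g: a_k = 0, 8, 0, -64/3, 0, 256/15, 0, -2048/315, …
f+g: L₀ = lclm(L_f,L_g), ord ≤ 2+2.
Derive L from L₀ (diff closure).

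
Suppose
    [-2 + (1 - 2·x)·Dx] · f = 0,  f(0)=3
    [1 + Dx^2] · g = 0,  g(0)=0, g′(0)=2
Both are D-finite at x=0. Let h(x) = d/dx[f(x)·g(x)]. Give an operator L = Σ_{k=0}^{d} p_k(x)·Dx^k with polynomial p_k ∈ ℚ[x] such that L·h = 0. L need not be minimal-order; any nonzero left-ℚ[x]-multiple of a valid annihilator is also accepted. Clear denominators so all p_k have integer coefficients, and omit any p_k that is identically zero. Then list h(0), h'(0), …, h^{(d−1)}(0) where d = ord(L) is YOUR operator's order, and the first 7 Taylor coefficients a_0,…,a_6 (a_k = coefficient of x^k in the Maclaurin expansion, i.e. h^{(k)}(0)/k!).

f: a_k = 3, 6, 12, 24, 48, 96, 192, …
g: a_k = 0, 2, 0, -1/3, 0, 1/60, 0, …
Product ⇒ symmetric product L₀, ord ≤ 2.
h=h₀': d/dx-closure on L₀ ⇒ L.
L = (-7 - 4·x + 4·x^2) + (-4 + 8·x)·Dx + (1 - 4·x + 4·x^2)·Dx^2  (order 2).
h: a_k = 6, 24, 69, 184, 1841/4, 5523/5, 309287/120, …
ICs: h(0) = 6, h′(0) = 24.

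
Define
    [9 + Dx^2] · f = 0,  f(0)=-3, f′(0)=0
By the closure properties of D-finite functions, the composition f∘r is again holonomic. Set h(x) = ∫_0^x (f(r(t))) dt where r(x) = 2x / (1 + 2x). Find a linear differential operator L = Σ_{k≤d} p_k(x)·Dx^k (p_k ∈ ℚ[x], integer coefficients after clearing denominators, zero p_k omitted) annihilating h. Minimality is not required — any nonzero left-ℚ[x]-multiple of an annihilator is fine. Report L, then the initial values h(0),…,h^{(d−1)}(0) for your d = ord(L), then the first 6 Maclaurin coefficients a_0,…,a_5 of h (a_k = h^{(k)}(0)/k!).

L = 36·Dx + (4 + 24·x + 48·x^2 + 32·x^3)·Dx^2 + (1 + 8·x + 24·x^2 + 32·x^3 + 16·x^4)·Dx^3  (order 3).
h: a_k = 0, -3, 0, 18, -54, 486/5, …
ICs: h(0) = 0, h′(0) = -3, h′′(0) = 0.

f: a_k = -3, 0, 27/2, 0, -81/8, 0, …
h₀=f(r): pull back L_f along r ⇒ L₀.
h=∫h₀ ⇒ L = L₀·Dx.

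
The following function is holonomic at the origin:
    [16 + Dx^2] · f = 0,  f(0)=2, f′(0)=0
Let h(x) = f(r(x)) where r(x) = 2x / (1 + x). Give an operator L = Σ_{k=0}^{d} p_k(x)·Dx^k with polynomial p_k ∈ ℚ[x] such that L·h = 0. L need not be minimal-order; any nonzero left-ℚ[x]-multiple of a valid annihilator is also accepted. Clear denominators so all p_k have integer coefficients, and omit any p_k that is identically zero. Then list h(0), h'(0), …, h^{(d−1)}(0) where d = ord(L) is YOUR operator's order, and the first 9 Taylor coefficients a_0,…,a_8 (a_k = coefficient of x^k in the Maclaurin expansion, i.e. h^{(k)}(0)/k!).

f: a_k = 2, 0, -16, 0, 64/3, 0, -512/45, 0, 1024/315, …
f∘r: x↦r, Dx↦Dx/r' in L_f ⇒ L₀.
L = 64 + (2 + 6·x + 6·x^2 + 2·x^3)·Dx + (1 + 4·x + 6·x^2 + 4·x^3 + x^4)·Dx^2  (order 2).
h: a_k = 2, 0, -64, 128, 448/3, -3328/3, 106432/45, -10368/5, -932672/315, …
ICs: h(0) = 2, h′(0) = 0.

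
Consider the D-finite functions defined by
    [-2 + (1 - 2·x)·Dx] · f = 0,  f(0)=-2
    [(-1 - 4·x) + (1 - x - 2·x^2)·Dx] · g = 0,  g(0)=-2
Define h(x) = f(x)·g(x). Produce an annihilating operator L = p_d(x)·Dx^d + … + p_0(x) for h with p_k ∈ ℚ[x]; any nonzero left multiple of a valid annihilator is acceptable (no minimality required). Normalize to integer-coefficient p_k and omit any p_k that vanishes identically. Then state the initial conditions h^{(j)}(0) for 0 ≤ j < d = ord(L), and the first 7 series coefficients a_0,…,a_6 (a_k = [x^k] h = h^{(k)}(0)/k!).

L = (3 + 6·x) + (-1 + x + 2·x^2)·Dx  (order 1).
h: a_k = 4, 12, 36, 92, 228, 540, 1252, …
ICs: h(0) = 4.

f: a_k = -2, -4, -8, -16, -32, -64, -128, …
g: a_k = -2, -2, -6, -10, -22, -42, -86, …
Product ⇒ symmetric product L₀, ord ≤ 1.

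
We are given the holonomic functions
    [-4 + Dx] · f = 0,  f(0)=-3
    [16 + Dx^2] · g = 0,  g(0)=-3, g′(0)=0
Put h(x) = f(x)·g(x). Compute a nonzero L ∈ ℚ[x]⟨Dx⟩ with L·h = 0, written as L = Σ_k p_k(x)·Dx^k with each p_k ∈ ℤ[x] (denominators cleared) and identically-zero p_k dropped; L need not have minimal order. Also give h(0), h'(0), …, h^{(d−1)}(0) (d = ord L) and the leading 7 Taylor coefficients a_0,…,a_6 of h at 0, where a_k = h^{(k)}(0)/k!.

L = 32 - 8·Dx + Dx^2  (order 2).
h: a_k = 9, 36, 0, -192, -384, -1536/5, 0, …
ICs: h(0) = 9, h′(0) = 36.

f: a_k = -3, -12, -24, -32, -32, -128/5, -256/15, …
g: a_k = -3, 0, 24, 0, -32, 0, 256/15, …
Product ⇒ symmetric product L₀, ord ≤ 2.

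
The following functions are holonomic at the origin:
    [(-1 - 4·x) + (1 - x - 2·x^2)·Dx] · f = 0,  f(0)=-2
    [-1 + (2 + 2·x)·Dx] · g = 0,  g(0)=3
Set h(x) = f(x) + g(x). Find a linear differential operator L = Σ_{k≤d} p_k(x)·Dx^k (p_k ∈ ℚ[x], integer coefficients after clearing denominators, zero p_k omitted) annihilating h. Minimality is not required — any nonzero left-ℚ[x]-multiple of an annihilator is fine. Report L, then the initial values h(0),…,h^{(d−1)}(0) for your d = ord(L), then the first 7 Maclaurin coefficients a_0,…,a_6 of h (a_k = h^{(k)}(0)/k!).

L = (-13 - 26·x - 40·x^2) + (25 + 69·x + 144·x^2 + 100·x^3)·Dx + (-2 - 20·x + 6·x^2 + 64·x^3 + 40·x^4)·Dx^2  (order 2).
h: a_k = 1, -1/2, -51/8, -157/16, -2831/128, -10731/256, -88127/1024, …
ICs: h(0) = 1, h′(0) = -1/2.

f: a_k = -2, -2, -6, -10, -22, -42, -86, …
g: a_k = 3, 3/2, -3/8, 3/16, -15/128, 21/256, -63/1024, …
Sum ⇒ L₀ = lclm(L_f,L_g) in ℚ(x)⟨Dx⟩.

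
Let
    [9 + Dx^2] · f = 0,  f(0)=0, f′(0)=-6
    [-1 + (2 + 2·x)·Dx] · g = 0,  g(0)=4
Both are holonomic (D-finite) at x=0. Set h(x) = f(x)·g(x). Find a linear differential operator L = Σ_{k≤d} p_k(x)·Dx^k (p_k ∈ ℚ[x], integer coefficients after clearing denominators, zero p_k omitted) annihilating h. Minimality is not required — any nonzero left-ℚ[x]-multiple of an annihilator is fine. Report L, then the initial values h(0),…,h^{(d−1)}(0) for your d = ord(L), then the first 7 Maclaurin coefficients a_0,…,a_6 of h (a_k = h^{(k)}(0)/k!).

f: a_k = 0, -6, 0, 9, 0, -81/20, 0, …
g: a_k = 4, 2, -1/2, 1/4, -5/32, 7/64, -21/256, …
L₀ := L_f ⊗_s L_g (sym. prod.), ord ≤ 2.
L = (39 + 72·x + 36·x^2) + (-4 - 4·x)·Dx + (4 + 8·x + 4·x^2)·Dx^2  (order 2).
h: a_k = 0, -24, -12, 39, 33/2, -1581/80, -1041/160, …
ICs: h(0) = 0, h′(0) = -24.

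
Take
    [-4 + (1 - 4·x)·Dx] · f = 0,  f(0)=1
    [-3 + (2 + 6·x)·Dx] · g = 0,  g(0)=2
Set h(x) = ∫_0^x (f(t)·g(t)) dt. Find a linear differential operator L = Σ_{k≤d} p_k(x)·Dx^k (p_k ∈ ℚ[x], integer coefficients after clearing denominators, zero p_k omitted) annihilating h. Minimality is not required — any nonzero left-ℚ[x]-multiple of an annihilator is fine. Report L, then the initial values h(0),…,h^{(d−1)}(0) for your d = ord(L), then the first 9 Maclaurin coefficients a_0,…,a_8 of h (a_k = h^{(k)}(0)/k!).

f: a_k = 1, 4, 16, 64, 256, 1024, 4096, 16384, 65536, …
g: a_k = 2, 3, -9/4, 27/8, -405/64, 1701/128, -15309/512, 72171/1024, -2814669/16384, …
Product ⇒ symmetric product L₀, ord ≤ 1.
h=∫h₀ ⇒ L = L₀·Dx.
L = (11 + 12·x)·Dx + (-2 + 2·x + 24·x^2)·Dx^2  (order 2).
h: a_k = 0, 2, 11/2, 167/12, 1363/32, 43211/320, 347389/768, 791845/512, 44415491/8192, …
ICs: h(0) = 0, h′(0) = 2.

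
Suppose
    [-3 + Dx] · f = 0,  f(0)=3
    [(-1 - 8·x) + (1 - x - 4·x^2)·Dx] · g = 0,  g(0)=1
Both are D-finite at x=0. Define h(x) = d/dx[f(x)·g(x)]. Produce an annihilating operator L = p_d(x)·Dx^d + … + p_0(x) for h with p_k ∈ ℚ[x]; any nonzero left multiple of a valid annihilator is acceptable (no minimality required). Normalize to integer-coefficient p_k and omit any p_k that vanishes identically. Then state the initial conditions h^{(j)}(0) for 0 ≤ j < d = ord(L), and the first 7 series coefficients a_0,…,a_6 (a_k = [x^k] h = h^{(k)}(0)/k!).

f: a_k = 3, 9, 27/2, 27/2, 81/8, 243/40, 243/80, …
g: a_k = 1, 1, 5, 9, 29, 65, 181, …
f·g: L₀ = L_f ⊗_s L_g, ord ≤ 1·1.
Differentiate: ansatz ord ≤ ord L₀ ⇒ L.
L = (25 + 48·x - 39·x^2 - 120·x^3 + 144·x^4) + (-4 - x + 33·x^2 + 8·x^3 - 48·x^4)·Dx  (order 1).
h: a_k = 12, 75, 297, 2073/2, 3306, 408177/40, 243423/8, …
ICs: h(0) = 12.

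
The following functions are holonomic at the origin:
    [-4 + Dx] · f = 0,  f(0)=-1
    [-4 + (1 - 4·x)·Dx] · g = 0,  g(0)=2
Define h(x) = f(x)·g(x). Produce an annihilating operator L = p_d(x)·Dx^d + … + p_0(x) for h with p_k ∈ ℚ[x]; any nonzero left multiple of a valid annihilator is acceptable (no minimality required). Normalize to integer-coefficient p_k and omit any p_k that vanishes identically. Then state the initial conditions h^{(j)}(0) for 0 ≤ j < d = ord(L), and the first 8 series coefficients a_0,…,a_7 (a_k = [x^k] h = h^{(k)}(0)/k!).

L = (8 - 16·x) + (-1 + 4·x)·Dx  (order 1).
h: a_k = -2, -16, -80, -1024/3, -4160/3, -83456/15, -1001984/45, -5611520/63, …
ICs: h(0) = -2.

f: a_k = -1, -4, -8, -32/3, -32/3, -128/15, -256/45, -1024/315, …
g: a_k = 2, 8, 32, 128, 512, 2048, 8192, 32768, …
Product ⇒ symmetric product L₀, ord ≤ 1.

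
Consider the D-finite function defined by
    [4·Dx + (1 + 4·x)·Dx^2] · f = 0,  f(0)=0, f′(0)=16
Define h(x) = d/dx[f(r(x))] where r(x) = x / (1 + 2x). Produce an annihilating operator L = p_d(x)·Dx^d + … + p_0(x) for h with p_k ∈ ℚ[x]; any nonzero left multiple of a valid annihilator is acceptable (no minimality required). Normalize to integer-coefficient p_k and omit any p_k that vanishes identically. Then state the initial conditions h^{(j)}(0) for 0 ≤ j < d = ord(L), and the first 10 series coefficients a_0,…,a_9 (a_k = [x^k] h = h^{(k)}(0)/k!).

L = (8 + 24·x) + (1 + 8·x + 12·x^2)·Dx  (order 1).
h: a_k = 16, -128, 832, -5120, 30976, -186368, 1119232, -6717440, 40308736, -241860608, …
ICs: h(0) = 16.

f: a_k = 0, 16, -32, 256/3, -256, 4096/5, -8192/3, 65536/7, -32768, 1048576/9, …
h₀=f(r): pull back L_f along r ⇒ L₀.
Derive L from L₀ (diff closure).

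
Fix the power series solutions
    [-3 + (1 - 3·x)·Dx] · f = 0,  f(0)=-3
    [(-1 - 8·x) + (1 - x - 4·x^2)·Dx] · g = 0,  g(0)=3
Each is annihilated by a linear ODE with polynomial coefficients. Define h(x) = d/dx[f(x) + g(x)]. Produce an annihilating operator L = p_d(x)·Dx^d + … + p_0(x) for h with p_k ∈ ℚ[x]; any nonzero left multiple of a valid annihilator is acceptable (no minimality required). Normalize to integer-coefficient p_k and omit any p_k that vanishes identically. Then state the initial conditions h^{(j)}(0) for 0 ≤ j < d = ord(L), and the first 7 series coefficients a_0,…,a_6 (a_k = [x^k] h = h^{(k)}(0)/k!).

L = (54 - 288·x + 1728·x^2 - 2304·x^3 + 1728·x^4) + (-42·x - 144·x^2 + 1248·x^3 - 2088·x^4 + 1728·x^5)·Dx + (-1 + 16·x - 71·x^2 + 96·x^3 + 72·x^4 - 312·x^5 + 288·x^6)·Dx^2  (order 2).
h: a_k = -6, -24, -162, -624, -2670, -9864, -36666, …
ICs: h(0) = -6, h′(0) = -24.

f: a_k = -3, -9, -27, -81, -243, -729, -2187, …
g: a_k = 3, 3, 15, 27, 87, 195, 543, …
Weyl lclm of L_f,L_g ⇒ L₀ (ord ≤ 2).
h=h₀': d/dx-closure on L₀ ⇒ L.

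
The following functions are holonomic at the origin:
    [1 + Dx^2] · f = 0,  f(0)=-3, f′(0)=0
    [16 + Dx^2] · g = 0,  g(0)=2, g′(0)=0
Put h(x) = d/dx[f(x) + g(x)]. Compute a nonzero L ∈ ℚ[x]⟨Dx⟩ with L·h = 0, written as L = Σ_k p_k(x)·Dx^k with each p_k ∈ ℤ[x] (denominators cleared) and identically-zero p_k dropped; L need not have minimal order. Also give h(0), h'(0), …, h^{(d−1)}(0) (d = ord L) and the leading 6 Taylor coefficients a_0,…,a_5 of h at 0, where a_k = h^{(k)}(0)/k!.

f: a_k = -3, 0, 3/2, 0, -1/8, 0, …
g: a_k = 2, 0, -16, 0, 64/3, 0, …
f+g: L₀ = lclm(L_f,L_g), ord ≤ 2+2.
h=h₀': d/dx-closure on L₀ ⇒ L.
L = 16 + 17·Dx^2 + Dx^4  (order 4).
h: a_k = 0, -29, 0, 509/6, 0, -8189/120, …
ICs: h(0) = 0, h′(0) = -29, h′′(0) = 0, h′′′(0) = 509.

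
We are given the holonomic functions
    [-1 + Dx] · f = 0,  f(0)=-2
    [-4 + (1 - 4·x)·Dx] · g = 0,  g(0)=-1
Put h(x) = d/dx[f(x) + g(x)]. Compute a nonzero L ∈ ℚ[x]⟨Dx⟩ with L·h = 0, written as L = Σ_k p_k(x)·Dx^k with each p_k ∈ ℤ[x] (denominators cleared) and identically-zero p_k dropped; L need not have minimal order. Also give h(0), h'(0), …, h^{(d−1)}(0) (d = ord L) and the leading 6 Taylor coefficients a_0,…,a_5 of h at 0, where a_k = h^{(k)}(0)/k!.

f: a_k = -2, -2, -1, -1/3, -1/12, -1/60, …
g: a_k = -1, -4, -16, -64, -256, -1024, …
h₀=f+g: left-lcm gives L₀, ord ≤ 2.
h=h₀': d/dx-closure on L₀ ⇒ L.
L = (88 + 32·x) + (-95 - 8·x + 16·x^2)·Dx + (7 - 24·x - 16·x^2)·Dx^2  (order 2).
h: a_k = -6, -34, -193, -3073/3, -61441/12, -1474561/60, …
ICs: h(0) = -6, h′(0) = -34.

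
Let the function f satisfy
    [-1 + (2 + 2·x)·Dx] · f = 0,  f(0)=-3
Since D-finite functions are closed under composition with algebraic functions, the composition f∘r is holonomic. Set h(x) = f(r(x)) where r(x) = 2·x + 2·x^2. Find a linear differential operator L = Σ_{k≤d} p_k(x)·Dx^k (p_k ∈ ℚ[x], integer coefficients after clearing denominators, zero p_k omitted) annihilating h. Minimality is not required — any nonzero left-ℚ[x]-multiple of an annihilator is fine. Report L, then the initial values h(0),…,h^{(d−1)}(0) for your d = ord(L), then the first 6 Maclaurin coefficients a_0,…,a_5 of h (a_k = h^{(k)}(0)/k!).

f: a_k = -3, -3/2, 3/8, -3/16, 15/128, -21/256, …
L₀ from L_f via x↦r, Dx↦r'^{-1}Dx.
L = (-1 - 2·x) + (1 + 2·x + 2·x^2)·Dx  (order 1).
h: a_k = -3, -3, -3/2, 3/2, -9/8, 3/8, …
ICs: h(0) = -3.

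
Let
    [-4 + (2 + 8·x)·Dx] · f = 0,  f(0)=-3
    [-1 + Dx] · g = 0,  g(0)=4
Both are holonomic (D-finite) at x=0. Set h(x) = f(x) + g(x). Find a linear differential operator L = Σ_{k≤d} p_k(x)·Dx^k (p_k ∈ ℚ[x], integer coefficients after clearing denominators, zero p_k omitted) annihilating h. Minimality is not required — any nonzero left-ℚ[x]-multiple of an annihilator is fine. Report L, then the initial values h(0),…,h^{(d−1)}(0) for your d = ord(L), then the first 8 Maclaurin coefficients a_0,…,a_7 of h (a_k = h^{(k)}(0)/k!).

L = (6 + 8·x) + (-5 - 8·x - 16·x^2)·Dx + (-1 + 16·x^2)·Dx^2  (order 2).
h: a_k = 1, -2, 8, -34/3, 181/6, -2519/30, 45361/180, -997919/1260, …
ICs: h(0) = 1, h′(0) = -2.

f: a_k = -3, -6, 6, -12, 30, -84, 252, -792, …
g: a_k = 4, 4, 2, 2/3, 1/6, 1/30, 1/180, 1/1260, …
Sum ⇒ L₀ = lclm(L_f,L_g) in ℚ(x)⟨Dx⟩.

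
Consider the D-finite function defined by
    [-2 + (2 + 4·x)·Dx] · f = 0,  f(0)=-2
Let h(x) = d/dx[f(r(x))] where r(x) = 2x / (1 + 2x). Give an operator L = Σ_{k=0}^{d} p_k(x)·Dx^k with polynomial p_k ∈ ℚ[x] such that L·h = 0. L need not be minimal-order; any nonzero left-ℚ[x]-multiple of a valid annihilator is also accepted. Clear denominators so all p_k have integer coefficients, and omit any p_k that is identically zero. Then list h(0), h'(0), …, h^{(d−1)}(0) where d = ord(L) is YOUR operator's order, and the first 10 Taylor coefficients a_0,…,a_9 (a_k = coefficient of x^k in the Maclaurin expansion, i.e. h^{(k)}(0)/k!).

L = (-6 - 24·x) + (-1 - 8·x - 12·x^2)·Dx  (order 1).
h: a_k = -4, 24, -120, 592, -3000, 15696, -84336, 462240, -2570328, 14444560, …
ICs: h(0) = -4.

f: a_k = -2, -2, 1, -1, 5/4, -7/4, 21/8, -33/8, 429/64, -715/64, …
h₀=f(r): pull back L_f along r ⇒ L₀.
h₀' ⇒ L via d/dx closure of L₀.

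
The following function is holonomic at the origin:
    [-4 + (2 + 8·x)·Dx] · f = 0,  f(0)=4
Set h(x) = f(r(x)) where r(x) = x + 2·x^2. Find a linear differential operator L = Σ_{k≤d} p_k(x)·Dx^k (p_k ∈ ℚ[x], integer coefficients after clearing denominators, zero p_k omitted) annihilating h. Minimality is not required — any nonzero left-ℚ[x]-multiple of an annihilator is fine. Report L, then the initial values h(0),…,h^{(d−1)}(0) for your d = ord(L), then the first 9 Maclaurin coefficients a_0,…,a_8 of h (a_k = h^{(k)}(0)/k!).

L = (-2 - 8·x) + (1 + 4·x + 8·x^2)·Dx  (order 1).
h: a_k = 4, 8, 8, -16, 24, -16, -48, 224, -488, …
ICs: h(0) = 4.

f: a_k = 4, 8, -8, 16, -40, 112, -336, 1056, -3432, …
Change of var in L_f (x↦r) gives L₀.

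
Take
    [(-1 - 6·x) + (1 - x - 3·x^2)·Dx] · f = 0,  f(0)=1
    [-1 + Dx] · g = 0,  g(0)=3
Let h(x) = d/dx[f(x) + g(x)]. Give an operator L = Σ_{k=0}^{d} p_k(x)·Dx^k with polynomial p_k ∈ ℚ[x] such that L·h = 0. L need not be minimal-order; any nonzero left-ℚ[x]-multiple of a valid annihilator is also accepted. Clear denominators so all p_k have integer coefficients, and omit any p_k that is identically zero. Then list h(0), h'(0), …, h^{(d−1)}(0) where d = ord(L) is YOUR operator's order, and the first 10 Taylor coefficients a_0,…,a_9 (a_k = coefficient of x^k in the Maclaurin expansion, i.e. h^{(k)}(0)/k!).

L = (34 + 278·x + 312·x^2 + 756·x^3 + 162·x^4) + (-41 - 284·x - 341·x^2 - 672·x^3 + 45·x^4 + 54·x^5)·Dx + (7 + 6·x + 29·x^2 - 84·x^3 - 207·x^4 - 54·x^5)·Dx^2  (order 2).
h: a_k = 4, 11, 45/2, 153/2, 1601/8, 23281/40, 364561/240, 6827521/1680, 140192641/13440, 3245356801/120960, …
ICs: h(0) = 4, h′(0) = 11.

f: a_k = 1, 1, 4, 7, 19, 40, 97, 217, 508, 1159, …
g: a_k = 3, 3, 3/2, 1/2, 1/8, 1/40, 1/240, 1/1680, 1/13440, 1/120960, …
Sum ⇒ L₀ = lclm(L_f,L_g) in ℚ(x)⟨Dx⟩.
Derive L from L₀ (diff closure).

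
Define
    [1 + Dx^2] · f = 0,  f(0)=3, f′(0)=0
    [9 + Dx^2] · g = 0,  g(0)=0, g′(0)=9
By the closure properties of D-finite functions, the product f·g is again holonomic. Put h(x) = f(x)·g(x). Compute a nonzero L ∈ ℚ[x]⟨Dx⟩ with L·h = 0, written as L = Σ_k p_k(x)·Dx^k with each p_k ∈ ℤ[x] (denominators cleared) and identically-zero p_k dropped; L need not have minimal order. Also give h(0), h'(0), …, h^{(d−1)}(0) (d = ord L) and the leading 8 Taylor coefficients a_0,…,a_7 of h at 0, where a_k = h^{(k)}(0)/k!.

L = 64 + 20·Dx^2 + Dx^4  (order 4).
h: a_k = 0, 27, 0, -54, 0, 198/5, 0, -516/35, …
ICs: h(0) = 0, h′(0) = 27, h′′(0) = 0, h′′′(0) = -324.

f: a_k = 3, 0, -3/2, 0, 1/8, 0, -1/240, 0, …
g: a_k = 0, 9, 0, -27/2, 0, 243/40, 0, -729/560, …
h₀=f·g: eliminate ⇒ L₀, order ≤ 2·2.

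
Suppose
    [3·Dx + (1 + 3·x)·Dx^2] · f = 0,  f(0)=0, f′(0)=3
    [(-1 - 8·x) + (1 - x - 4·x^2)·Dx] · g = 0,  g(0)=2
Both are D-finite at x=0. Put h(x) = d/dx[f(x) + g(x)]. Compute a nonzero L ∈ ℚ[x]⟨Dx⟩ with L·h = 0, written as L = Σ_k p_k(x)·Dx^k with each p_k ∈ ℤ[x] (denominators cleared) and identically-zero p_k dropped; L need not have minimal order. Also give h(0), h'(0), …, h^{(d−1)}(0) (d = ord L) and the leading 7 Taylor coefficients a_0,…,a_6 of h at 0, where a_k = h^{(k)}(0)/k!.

f: a_k = 0, 3, -9/2, 9, -81/4, 243/5, -243/2, …
g: a_k = 2, 2, 10, 18, 58, 130, 362, …
Weyl lclm of L_f,L_g ⇒ L₀ (ord ≤ 3).
Derive L from L₀ (diff closure).
L = (-342 - 2178·x - 6624·x^2 - 6336·x^3 - 6912·x^4) + (-36 - 696·x - 4356·x^2 - 10176·x^3 - 12960·x^4 - 11520·x^5)·Dx + (13 + 101·x + 191·x^2 - 225·x^3 - 1440·x^4 - 2928·x^5 - 2304·x^6)·Dx^2  (order 2).
h: a_k = 5, 11, 81, 151, 893, 1443, 8361, …
ICs: h(0) = 5, h′(0) = 11.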